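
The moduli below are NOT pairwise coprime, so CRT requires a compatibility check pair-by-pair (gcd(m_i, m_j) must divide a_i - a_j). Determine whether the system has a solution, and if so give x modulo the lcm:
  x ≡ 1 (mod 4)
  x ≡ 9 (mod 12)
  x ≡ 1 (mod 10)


Moduli 4, 12, 10 are not pairwise coprime, so CRT works modulo lcm(m_i) when all pairwise compatibility conditions hold.
Pairwise compatibility: gcd(m_i, m_j) must divide a_i - a_j for every pair.
Merge one congruence at a time:
  Start: x ≡ 1 (mod 4).
  Combine with x ≡ 9 (mod 12): gcd(4, 12) = 4; 9 - 1 = 8, which IS divisible by 4, so compatible.
    Write x = 1 + 4·t and substitute into x ≡ 9 (mod 12): 4·t ≡ 9 − 1 = 8 (mod 12).
    Divide the congruence (and modulus) by g = 4: 1·t ≡ 2 (mod 3).
    So t ≡ 2 (mod 3).
    Then x = 1 + 4·2 = 9, valid modulo lcm(4, 12) = 12: x ≡ 9 (mod 12).
  Combine with x ≡ 1 (mod 10): gcd(12, 10) = 2; 1 - 9 = -8, which IS divisible by 2, so compatible.
    Write x = 9 + 12·t and substitute into x ≡ 1 (mod 10): 12·t ≡ 1 − 9 = -8 (mod 10).
    Divide the congruence (and modulus) by g = 2: 6·t ≡ -4 (mod 5).
    Reduce coefficients mod 5: 1·t ≡ 1 (mod 5).
    So t ≡ 1 (mod 5).
    Then x = 9 + 12·1 = 21, valid modulo lcm(12, 10) = 60: x ≡ 21 (mod 60).
Verify: 21 mod 4 = 1, 21 mod 12 = 9, 21 mod 10 = 1.

x ≡ 21 (mod 60).


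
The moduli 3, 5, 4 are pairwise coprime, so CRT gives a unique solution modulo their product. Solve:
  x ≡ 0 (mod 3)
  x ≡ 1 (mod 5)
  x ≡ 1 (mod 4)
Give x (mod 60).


Moduli 3, 5, 4 are pairwise coprime; by CRT there is a unique solution modulo M = 3 · 5 · 4 = 60.
Solve pairwise, accumulating the modulus:
  Start with x ≡ 0 (mod 3).
  Combine with x ≡ 1 (mod 5): since gcd(3, 5) = 1, we get a unique residue mod 15.
    Write x = 0 + 3·t and substitute into x ≡ 1 (mod 5): 3·t ≡ 1 − 0 = 1 (mod 5).
    The inverse of 3 mod 5 is 2 (since 3·2 = 6 = 1·5 + 1), so t ≡ 2·1 = 2 ≡ 2 (mod 5).
    Then x = 0 + 3·2 = 6, valid modulo lcm(3, 5) = 15: x ≡ 6 (mod 15).
  Combine with x ≡ 1 (mod 4): since gcd(15, 4) = 1, we get a unique residue mod 60.
    Write x = 6 + 15·t and substitute into x ≡ 1 (mod 4): 15·t ≡ 1 − 6 = -5 (mod 4).
    Reduce coefficients mod 4: 3·t ≡ 3 (mod 4).
    The inverse of 3 mod 4 is 3 (since 3·3 = 9 = 2·4 + 1), so t ≡ 3·3 = 9 ≡ 1 (mod 4).
    Then x = 6 + 15·1 = 21, valid modulo lcm(15, 4) = 60: x ≡ 21 (mod 60).
Verify: 21 mod 3 = 0 ✓, 21 mod 5 = 1 ✓, 21 mod 4 = 1 ✓.

x ≡ 21 (mod 60).


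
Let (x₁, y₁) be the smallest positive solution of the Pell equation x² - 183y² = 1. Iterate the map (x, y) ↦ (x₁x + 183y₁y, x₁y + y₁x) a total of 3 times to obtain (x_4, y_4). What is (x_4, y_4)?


Step 1: Find the fundamental solution (x₁, y₁) of x² - 183y² = 1.
  Expand √183 as a continued fraction. a₀ = ⌊√183⌋ = 13; iterate m_{k+1} = d_k·a_k − m_k, d_{k+1} = (183 − m_{k+1}²)/d_k, a_{k+1} = ⌊(a₀ + m_{k+1})/d_{k+1}⌋ (starting m₀ = 0, d₀ = 1), with convergents p_k = a_k·p_{k-1} + p_{k-2}, q_k = a_k·q_{k-1} + q_{k-2} (p₋₁ = 1, q₋₁ = 0):
  k = 0: a₀ = 13; p₀/q₀ = 13/1; p₀² − 183·q₀² = 169 − 183 = -14.
  k = 1: m = 13, d = 14, a = ⌊(13 + 13)/14⌋ = 1; p/q = (1·13 + 1)/(1·1 + 0) = 14/1; p² − 183·q² = 196 − 183 = 13.
  k = 2: m = 1, d = 13, a = ⌊(13 + 1)/13⌋ = 1; p/q = (1·14 + 13)/(1·1 + 1) = 27/2; p² − 183·q² = 729 − 732 = -3.
  k = 3: m = 12, d = 3, a = ⌊(13 + 12)/3⌋ = 8; p/q = (8·27 + 14)/(8·2 + 1) = 230/17; p² − 183·q² = 52900 − 52887 = 13.
  k = 4: m = 12, d = 13, a = ⌊(13 + 12)/13⌋ = 1; p/q = (1·230 + 27)/(1·17 + 2) = 257/19; p² − 183·q² = 66049 − 66063 = -14.
  k = 5: m = 1, d = 14, a = ⌊(13 + 1)/14⌋ = 1; p/q = (1·257 + 230)/(1·19 + 17) = 487/36; p² − 183·q² = 237169 − 237168 = 1.
  The first convergent with p² − 183·q² = 1 gives the fundamental solution (x₁, y₁) = (487, 36).
Step 2: Apply the recurrence (x_{n+1}, y_{n+1}) = (x₁x_n + 183y₁y_n, x₁y_n + y₁x_n) repeatedly.
  From (x_1, y_1) = (487, 36): x_2 = 487·487 + 183·36·36 = 474337; y_2 = 487·36 + 36·487 = 35064.
  From (x_2, y_2) = (474337, 35064): x_3 = 487·474337 + 183·36·35064 = 462003751; y_3 = 487·35064 + 36·474337 = 34152300.
  From (x_3, y_3) = (462003751, 34152300): x_4 = 487·462003751 + 183·36·34152300 = 449991179137; y_4 = 487·34152300 + 36·462003751 = 33264305136.
Step 3: Verify x_4² - 183·y_4² = 202492061301107624064769 - 202492061301107624064768 = 1 (should be 1). ✓

(x_1, y_1) = (487, 36); (x_4, y_4) = (449991179137, 33264305136).


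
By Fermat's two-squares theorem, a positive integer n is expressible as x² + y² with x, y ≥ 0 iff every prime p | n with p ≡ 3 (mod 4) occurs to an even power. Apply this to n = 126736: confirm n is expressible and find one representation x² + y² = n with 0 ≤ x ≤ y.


Step 1: Factor n = 126736 = 2^4 · 89^2.
Step 2: Check the mod-4 condition on each prime factor: 2 = 2 (special); 89 ≡ 1 (mod 4), exponent 2.
All primes ≡ 3 (mod 4) appear to even exponent (or don't appear), so by the two-squares theorem n IS expressible as a sum of two squares.
Step 3: Build a representation. Group n = k² · m with k = 4 and m = 89 · 89 = 7921 (a product of primes ≡ 1 (mod 4)); a representation of m scales to one of n via (k·x)² + (k·y)² = k²(x² + y²). Each prime p ≡ 1 (mod 4) is itself a sum of two squares; find a² by testing p − a² for a perfect square:
  89: 89 − 1² = 88, 89 − 2² = 85, 89 − 3² = 80, 89 − 4² = 73, 89 − 5² = 64 = 8² ⇒ 89 = 5² + 8².
  Combine using the Brahmagupta–Fibonacci identity (a² + b²)(c² + d²) = (ac − bd)² + (ad + bc)² = (ac + bd)² + (ad − bc)²:
  89 · 89 = 7921: from (5² + 8²)(5² + 8²), take (5·5 − 8·8, 5·8 + 8·5) = (25 − 64, 40 + 40) = (-39, 80); dropping signs (only squares matter) gives (39, 80); check 39² + 80² = 1521 + 6400 = 7921 ✓.
  Scale by k = 4: (4·39, 4·80) = (156, 320).
Step 4: Order so x ≤ y and verify: 156² + 320² = 24336 + 102400 = 126736 = n. ✓

n = 126736 = 156² + 320² (one valid representation with x ≤ y).


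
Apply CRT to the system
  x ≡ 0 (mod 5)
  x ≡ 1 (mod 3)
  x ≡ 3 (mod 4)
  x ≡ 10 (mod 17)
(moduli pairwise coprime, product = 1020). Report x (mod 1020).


Product of moduli M = 5 · 3 · 4 · 17 = 1020.
Merge one congruence at a time:
  Start: x ≡ 0 (mod 5).
  Combine with x ≡ 1 (mod 3); new modulus lcm = 15.
    Write x = 0 + 5·t and substitute into x ≡ 1 (mod 3): 5·t ≡ 1 − 0 = 1 (mod 3).
    Reduce coefficients mod 3: 2·t ≡ 1 (mod 3).
    The inverse of 2 mod 3 is 2 (since 2·2 = 4 = 1·3 + 1), so t ≡ 2·1 = 2 ≡ 2 (mod 3).
    Then x = 0 + 5·2 = 10, valid modulo lcm(5, 3) = 15: x ≡ 10 (mod 15).
  Combine with x ≡ 3 (mod 4); new modulus lcm = 60.
    Write x = 10 + 15·t and substitute into x ≡ 3 (mod 4): 15·t ≡ 3 − 10 = -7 (mod 4).
    Reduce coefficients mod 4: 3·t ≡ 1 (mod 4).
    The inverse of 3 mod 4 is 3 (since 3·3 = 9 = 2·4 + 1), so t ≡ 3·1 = 3 ≡ 3 (mod 4).
    Then x = 10 + 15·3 = 55, valid modulo lcm(15, 4) = 60: x ≡ 55 (mod 60).
  Combine with x ≡ 10 (mod 17); new modulus lcm = 1020.
    Write x = 55 + 60·t and substitute into x ≡ 10 (mod 17): 60·t ≡ 10 − 55 = -45 (mod 17).
    Reduce coefficients mod 17: 9·t ≡ 6 (mod 17).
    The inverse of 9 mod 17 is 2 (since 9·2 = 18 = 1·17 + 1), so t ≡ 2·6 = 12 ≡ 12 (mod 17).
    Then x = 55 + 60·12 = 775, valid modulo lcm(60, 17) = 1020: x ≡ 775 (mod 1020).
Verify against each original: 775 mod 5 = 0, 775 mod 3 = 1, 775 mod 4 = 3, 775 mod 17 = 10.

x ≡ 775 (mod 1020).


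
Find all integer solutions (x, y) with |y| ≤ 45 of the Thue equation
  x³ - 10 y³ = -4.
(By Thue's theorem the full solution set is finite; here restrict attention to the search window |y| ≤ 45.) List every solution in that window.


The equation is x³ - 10y³ = -4. For fixed y, x³ = 10·y³ − 4, so a solution requires the RHS to be a perfect cube.
Strategy: iterate y from -45 to 45, compute RHS = 10·y³ − 4, and check whether it is a (positive or negative) perfect cube.
Check small values of y:
  y = 0: RHS = -4 is not a perfect cube.
  y = 1: RHS = 6 is not a perfect cube.
  y = -1: RHS = -14 is not a perfect cube.
  y = 2: RHS = 76 is not a perfect cube.
  y = -2: RHS = -84 is not a perfect cube.
  y = 3: RHS = 266 is not a perfect cube.
  y = -3: RHS = -274 is not a perfect cube.
Continuing the search up to |y| = 45 finds no solutions either.
No (x, y) in the scanned range satisfies the equation.

No integer solutions with |y| ≤ 45.


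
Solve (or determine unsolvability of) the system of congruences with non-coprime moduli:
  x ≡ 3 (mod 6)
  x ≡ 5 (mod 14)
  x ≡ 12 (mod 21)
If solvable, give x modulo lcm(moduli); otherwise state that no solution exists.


Moduli 6, 14, 21 are not pairwise coprime, so CRT works modulo lcm(m_i) when all pairwise compatibility conditions hold.
Pairwise compatibility: gcd(m_i, m_j) must divide a_i - a_j for every pair.
Merge one congruence at a time:
  Start: x ≡ 3 (mod 6).
  Combine with x ≡ 5 (mod 14): gcd(6, 14) = 2; 5 - 3 = 2, which IS divisible by 2, so compatible.
    Write x = 3 + 6·t and substitute into x ≡ 5 (mod 14): 6·t ≡ 5 − 3 = 2 (mod 14).
    Divide the congruence (and modulus) by g = 2: 3·t ≡ 1 (mod 7).
    The inverse of 3 mod 7 is 5 (since 3·5 = 15 = 2·7 + 1), so t ≡ 5·1 = 5 ≡ 5 (mod 7).
    Then x = 3 + 6·5 = 33, valid modulo lcm(6, 14) = 42: x ≡ 33 (mod 42).
  Combine with x ≡ 12 (mod 21): gcd(42, 21) = 21; 12 - 33 = -21, which IS divisible by 21, so compatible.
    Write x = 33 + 42·t and substitute into x ≡ 12 (mod 21): 42·t ≡ 12 − 33 = -21 (mod 21).
    Divide the congruence (and modulus) by g = 21: 2·t ≡ -1 (mod 1).
    Modulo 1 every t works; take t = 0.
    Then x = 33 + 42·0 = 33, valid modulo lcm(42, 21) = 42: x ≡ 33 (mod 42).
Verify: 33 mod 6 = 3, 33 mod 14 = 5, 33 mod 21 = 12.

x ≡ 33 (mod 42).


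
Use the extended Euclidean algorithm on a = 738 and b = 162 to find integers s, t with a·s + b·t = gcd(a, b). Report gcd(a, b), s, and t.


Euclidean algorithm on (738, 162) — divide until remainder is 0:
  738 = 4 · 162 + 90
  162 = 1 · 90 + 72
  90 = 1 · 72 + 18
  72 = 4 · 18 + 0
gcd(738, 162) = 18.
Track Bezout coefficients alongside the remainders: start with r₀ = 738 = a·1 + b·0 (s = 1, t = 0) and r₁ = 162 = a·0 + b·1 (s = 0, t = 1); each new remainder r_{k+1} = r_{k-1} − q_k·r_k inherits s_{k+1} = s_{k-1} − q_k·s_k, t_{k+1} = t_{k-1} − q_k·t_k, so r_k = a·s_k + b·t_k at every step:
  q = 4: r = 90, s = 1 − 4·0 = 1, t = 0 − 4·1 = -4  (check: 738·1 + 162·(-4) = 90)
  q = 1: r = 72, s = 0 − 1·1 = -1, t = 1 − 1·(-4) = 5  (check: 738·(-1) + 162·5 = 72)
  q = 1: r = 18, s = 1 − 1·(-1) = 2, t = -4 − 1·5 = -9  (check: 738·2 + 162·(-9) = 18)
The row with r = 18 (the gcd) gives the Bezout coefficients s = 2, t = -9.
Result: 738 · (2) + 162 · (-9) = 18.

gcd(738, 162) = 18; s = 2, t = -9 (check: 738·2 + 162·(-9) = 18).


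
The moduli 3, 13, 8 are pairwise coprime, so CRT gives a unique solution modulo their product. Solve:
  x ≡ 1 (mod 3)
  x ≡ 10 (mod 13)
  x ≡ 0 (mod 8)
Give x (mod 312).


Moduli 3, 13, 8 are pairwise coprime; by CRT there is a unique solution modulo M = 3 · 13 · 8 = 312.
Solve pairwise, accumulating the modulus:
  Start with x ≡ 1 (mod 3).
  Combine with x ≡ 10 (mod 13): since gcd(3, 13) = 1, we get a unique residue mod 39.
    Write x = 1 + 3·t and substitute into x ≡ 10 (mod 13): 3·t ≡ 10 − 1 = 9 (mod 13).
    The inverse of 3 mod 13 is 9 (since 3·9 = 27 = 2·13 + 1), so t ≡ 9·9 = 81 ≡ 3 (mod 13).
    Then x = 1 + 3·3 = 10, valid modulo lcm(3, 13) = 39: x ≡ 10 (mod 39).
  Combine with x ≡ 0 (mod 8): since gcd(39, 8) = 1, we get a unique residue mod 312.
    Write x = 10 + 39·t and substitute into x ≡ 0 (mod 8): 39·t ≡ 0 − 10 = -10 (mod 8).
    Reduce coefficients mod 8: 7·t ≡ 6 (mod 8).
    The inverse of 7 mod 8 is 7 (since 7·7 = 49 = 6·8 + 1), so t ≡ 7·6 = 42 ≡ 2 (mod 8).
    Then x = 10 + 39·2 = 88, valid modulo lcm(39, 8) = 312: x ≡ 88 (mod 312).
Verify: 88 mod 3 = 1 ✓, 88 mod 13 = 10 ✓, 88 mod 8 = 0 ✓.

x ≡ 88 (mod 312).


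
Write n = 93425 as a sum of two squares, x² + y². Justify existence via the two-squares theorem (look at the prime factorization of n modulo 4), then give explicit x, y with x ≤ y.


Step 1: Factor n = 93425 = 5^2 · 37 · 101.
Step 2: Check the mod-4 condition on each prime factor: 5 ≡ 1 (mod 4), exponent 2; 37 ≡ 1 (mod 4), exponent 1; 101 ≡ 1 (mod 4), exponent 1.
All primes ≡ 3 (mod 4) appear to even exponent (or don't appear), so by the two-squares theorem n IS expressible as a sum of two squares.
Step 3: Build a representation. Group n = k² · m with k = 5 and m = 37 · 101 = 3737 (a product of primes ≡ 1 (mod 4)); a representation of m scales to one of n via (k·x)² + (k·y)² = k²(x² + y²). Each prime p ≡ 1 (mod 4) is itself a sum of two squares; find a² by testing p − a² for a perfect square:
  37: 37 − 1² = 36 = 6² ⇒ 37 = 1² + 6².
  101: 101 − 1² = 100 = 10² ⇒ 101 = 1² + 10².
  Combine using the Brahmagupta–Fibonacci identity (a² + b²)(c² + d²) = (ac − bd)² + (ad + bc)² = (ac + bd)² + (ad − bc)²:
  37 · 101 = 3737: from (1² + 6²)(1² + 10²), take (1·1 − 6·10, 1·10 + 6·1) = (1 − 60, 10 + 6) = (-59, 16); dropping signs (only squares matter) gives (59, 16); check 59² + 16² = 3481 + 256 = 3737 ✓.
  Scale by k = 5: (5·59, 5·16) = (295, 80).
Step 4: Order so x ≤ y and verify: 80² + 295² = 6400 + 87025 = 93425 = n. ✓

n = 93425 = 80² + 295² (one valid representation with x ≤ y).


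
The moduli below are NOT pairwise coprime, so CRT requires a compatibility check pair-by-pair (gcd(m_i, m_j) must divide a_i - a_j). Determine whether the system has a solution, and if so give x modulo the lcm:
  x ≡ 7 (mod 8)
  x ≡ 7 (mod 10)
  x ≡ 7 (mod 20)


Moduli 8, 10, 20 are not pairwise coprime, so CRT works modulo lcm(m_i) when all pairwise compatibility conditions hold.
Pairwise compatibility: gcd(m_i, m_j) must divide a_i - a_j for every pair.
Merge one congruence at a time:
  Start: x ≡ 7 (mod 8).
  Combine with x ≡ 7 (mod 10): gcd(8, 10) = 2; 7 - 7 = 0, which IS divisible by 2, so compatible.
    Write x = 7 + 8·t and substitute into x ≡ 7 (mod 10): 8·t ≡ 7 − 7 = 0 (mod 10).
    Divide the congruence (and modulus) by g = 2: 4·t ≡ 0 (mod 5).
    The inverse of 4 mod 5 is 4 (since 4·4 = 16 = 3·5 + 1), so t ≡ 4·0 = 0 ≡ 0 (mod 5).
    Then x = 7 + 8·0 = 7, valid modulo lcm(8, 10) = 40: x ≡ 7 (mod 40).
  Combine with x ≡ 7 (mod 20): gcd(40, 20) = 20; 7 - 7 = 0, which IS divisible by 20, so compatible.
    Write x = 7 + 40·t and substitute into x ≡ 7 (mod 20): 40·t ≡ 7 − 7 = 0 (mod 20).
    Divide the congruence (and modulus) by g = 20: 2·t ≡ 0 (mod 1).
    Modulo 1 every t works; take t = 0.
    Then x = 7 + 40·0 = 7, valid modulo lcm(40, 20) = 40: x ≡ 7 (mod 40).
Verify: 7 mod 8 = 7, 7 mod 10 = 7, 7 mod 20 = 7.

x ≡ 7 (mod 40).


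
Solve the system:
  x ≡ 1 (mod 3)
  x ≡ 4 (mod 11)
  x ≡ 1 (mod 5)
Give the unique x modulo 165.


Moduli 3, 11, 5 are pairwise coprime; by CRT there is a unique solution modulo M = 3 · 11 · 5 = 165.
Solve pairwise, accumulating the modulus:
  Start with x ≡ 1 (mod 3).
  Combine with x ≡ 4 (mod 11): since gcd(3, 11) = 1, we get a unique residue mod 33.
    Write x = 1 + 3·t and substitute into x ≡ 4 (mod 11): 3·t ≡ 4 − 1 = 3 (mod 11).
    The inverse of 3 mod 11 is 4 (since 3·4 = 12 = 1·11 + 1), so t ≡ 4·3 = 12 ≡ 1 (mod 11).
    Then x = 1 + 3·1 = 4, valid modulo lcm(3, 11) = 33: x ≡ 4 (mod 33).
  Combine with x ≡ 1 (mod 5): since gcd(33, 5) = 1, we get a unique residue mod 165.
    Write x = 4 + 33·t and substitute into x ≡ 1 (mod 5): 33·t ≡ 1 − 4 = -3 (mod 5).
    Reduce coefficients mod 5: 3·t ≡ 2 (mod 5).
    The inverse of 3 mod 5 is 2 (since 3·2 = 6 = 1·5 + 1), so t ≡ 2·2 = 4 ≡ 4 (mod 5).
    Then x = 4 + 33·4 = 136, valid modulo lcm(33, 5) = 165: x ≡ 136 (mod 165).
Verify: 136 mod 3 = 1 ✓, 136 mod 11 = 4 ✓, 136 mod 5 = 1 ✓.

x ≡ 136 (mod 165).


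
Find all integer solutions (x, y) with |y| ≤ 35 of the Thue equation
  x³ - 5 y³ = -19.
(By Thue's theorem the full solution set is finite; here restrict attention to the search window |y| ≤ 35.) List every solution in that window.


The equation is x³ - 5y³ = -19. For fixed y, x³ = 5·y³ − 19, so a solution requires the RHS to be a perfect cube.
Strategy: iterate y from -35 to 35, compute RHS = 5·y³ − 19, and check whether it is a (positive or negative) perfect cube.
Check small values of y:
  y = 0: RHS = -19 is not a perfect cube.
  y = 1: RHS = -14 is not a perfect cube.
  y = -1: RHS = -24 is not a perfect cube.
  y = 2: RHS = 21 is not a perfect cube.
  y = -2: RHS = -59 is not a perfect cube.
  y = 3: RHS = 116 is not a perfect cube.
  y = -3: RHS = -154 is not a perfect cube.
Continuing the search up to |y| = 35 finds no solutions either.
No (x, y) in the scanned range satisfies the equation.

No integer solutions with |y| ≤ 35.


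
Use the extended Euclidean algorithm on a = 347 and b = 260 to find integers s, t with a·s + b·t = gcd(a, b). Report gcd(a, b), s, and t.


Euclidean algorithm on (347, 260) — divide until remainder is 0:
  347 = 1 · 260 + 87
  260 = 2 · 87 + 86
  87 = 1 · 86 + 1
  86 = 86 · 1 + 0
gcd(347, 260) = 1.
Track Bezout coefficients alongside the remainders: start with r₀ = 347 = a·1 + b·0 (s = 1, t = 0) and r₁ = 260 = a·0 + b·1 (s = 0, t = 1); each new remainder r_{k+1} = r_{k-1} − q_k·r_k inherits s_{k+1} = s_{k-1} − q_k·s_k, t_{k+1} = t_{k-1} − q_k·t_k, so r_k = a·s_k + b·t_k at every step:
  q = 1: r = 87, s = 1 − 1·0 = 1, t = 0 − 1·1 = -1  (check: 347·1 + 260·(-1) = 87)
  q = 2: r = 86, s = 0 − 2·1 = -2, t = 1 − 2·(-1) = 3  (check: 347·(-2) + 260·3 = 86)
  q = 1: r = 1, s = 1 − 1·(-2) = 3, t = -1 − 1·3 = -4  (check: 347·3 + 260·(-4) = 1)
The row with r = 1 (the gcd) gives the Bezout coefficients s = 3, t = -4.
Result: 347 · (3) + 260 · (-4) = 1.

gcd(347, 260) = 1; s = 3, t = -4 (check: 347·3 + 260·(-4) = 1).


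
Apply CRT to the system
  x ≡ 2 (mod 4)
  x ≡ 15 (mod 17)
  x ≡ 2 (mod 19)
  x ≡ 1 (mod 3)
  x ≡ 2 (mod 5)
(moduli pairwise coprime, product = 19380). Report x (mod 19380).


Product of moduli M = 4 · 17 · 19 · 3 · 5 = 19380.
Merge one congruence at a time:
  Start: x ≡ 2 (mod 4).
  Combine with x ≡ 15 (mod 17); new modulus lcm = 68.
    Write x = 2 + 4·t and substitute into x ≡ 15 (mod 17): 4·t ≡ 15 − 2 = 13 (mod 17).
    The inverse of 4 mod 17 is 13 (since 4·13 = 52 = 3·17 + 1), so t ≡ 13·13 = 169 ≡ 16 (mod 17).
    Then x = 2 + 4·16 = 66, valid modulo lcm(4, 17) = 68: x ≡ 66 (mod 68).
  Combine with x ≡ 2 (mod 19); new modulus lcm = 1292.
    Write x = 66 + 68·t and substitute into x ≡ 2 (mod 19): 68·t ≡ 2 − 66 = -64 (mod 19).
    Reduce coefficients mod 19: 11·t ≡ 12 (mod 19).
    The inverse of 11 mod 19 is 7 (since 11·7 = 77 = 4·19 + 1), so t ≡ 7·12 = 84 ≡ 8 (mod 19).
    Then x = 66 + 68·8 = 610, valid modulo lcm(68, 19) = 1292: x ≡ 610 (mod 1292).
  Combine with x ≡ 1 (mod 3); new modulus lcm = 3876.
    Write x = 610 + 1292·t and substitute into x ≡ 1 (mod 3): 1292·t ≡ 1 − 610 = -609 (mod 3).
    Reduce coefficients mod 3: 2·t ≡ 0 (mod 3).
    The inverse of 2 mod 3 is 2 (since 2·2 = 4 = 1·3 + 1), so t ≡ 2·0 = 0 ≡ 0 (mod 3).
    Then x = 610 + 1292·0 = 610, valid modulo lcm(1292, 3) = 3876: x ≡ 610 (mod 3876).
  Combine with x ≡ 2 (mod 5); new modulus lcm = 19380.
    Write x = 610 + 3876·t and substitute into x ≡ 2 (mod 5): 3876·t ≡ 2 − 610 = -608 (mod 5).
    Reduce coefficients mod 5: 1·t ≡ 2 (mod 5).
    So t ≡ 2 (mod 5).
    Then x = 610 + 3876·2 = 8362, valid modulo lcm(3876, 5) = 19380: x ≡ 8362 (mod 19380).
Verify against each original: 8362 mod 4 = 2, 8362 mod 17 = 15, 8362 mod 19 = 2, 8362 mod 3 = 1, 8362 mod 5 = 2.

x ≡ 8362 (mod 19380).


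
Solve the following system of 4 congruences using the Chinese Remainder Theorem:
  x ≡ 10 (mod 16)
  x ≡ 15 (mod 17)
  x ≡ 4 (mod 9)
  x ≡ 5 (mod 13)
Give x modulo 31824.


Product of moduli M = 16 · 17 · 9 · 13 = 31824.
Merge one congruence at a time:
  Start: x ≡ 10 (mod 16).
  Combine with x ≡ 15 (mod 17); new modulus lcm = 272.
    Write x = 10 + 16·t and substitute into x ≡ 15 (mod 17): 16·t ≡ 15 − 10 = 5 (mod 17).
    The inverse of 16 mod 17 is 16 (since 16·16 = 256 = 15·17 + 1), so t ≡ 16·5 = 80 ≡ 12 (mod 17).
    Then x = 10 + 16·12 = 202, valid modulo lcm(16, 17) = 272: x ≡ 202 (mod 272).
  Combine with x ≡ 4 (mod 9); new modulus lcm = 2448.
    Write x = 202 + 272·t and substitute into x ≡ 4 (mod 9): 272·t ≡ 4 − 202 = -198 (mod 9).
    Reduce coefficients mod 9: 2·t ≡ 0 (mod 9).
    The inverse of 2 mod 9 is 5 (since 2·5 = 10 = 1·9 + 1), so t ≡ 5·0 = 0 ≡ 0 (mod 9).
    Then x = 202 + 272·0 = 202, valid modulo lcm(272, 9) = 2448: x ≡ 202 (mod 2448).
  Combine with x ≡ 5 (mod 13); new modulus lcm = 31824.
    Write x = 202 + 2448·t and substitute into x ≡ 5 (mod 13): 2448·t ≡ 5 − 202 = -197 (mod 13).
    Reduce coefficients mod 13: 4·t ≡ 11 (mod 13).
    The inverse of 4 mod 13 is 10 (since 4·10 = 40 = 3·13 + 1), so t ≡ 10·11 = 110 ≡ 6 (mod 13).
    Then x = 202 + 2448·6 = 14890, valid modulo lcm(2448, 13) = 31824: x ≡ 14890 (mod 31824).
Verify against each original: 14890 mod 16 = 10, 14890 mod 17 = 15, 14890 mod 9 = 4, 14890 mod 13 = 5.

x ≡ 14890 (mod 31824).


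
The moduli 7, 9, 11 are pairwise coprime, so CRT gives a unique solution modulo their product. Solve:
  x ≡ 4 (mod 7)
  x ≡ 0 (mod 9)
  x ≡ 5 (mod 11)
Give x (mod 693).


Moduli 7, 9, 11 are pairwise coprime; by CRT there is a unique solution modulo M = 7 · 9 · 11 = 693.
Solve pairwise, accumulating the modulus:
  Start with x ≡ 4 (mod 7).
  Combine with x ≡ 0 (mod 9): since gcd(7, 9) = 1, we get a unique residue mod 63.
    Write x = 4 + 7·t and substitute into x ≡ 0 (mod 9): 7·t ≡ 0 − 4 = -4 (mod 9).
    Reduce coefficients mod 9: 7·t ≡ 5 (mod 9).
    The inverse of 7 mod 9 is 4 (since 7·4 = 28 = 3·9 + 1), so t ≡ 4·5 = 20 ≡ 2 (mod 9).
    Then x = 4 + 7·2 = 18, valid modulo lcm(7, 9) = 63: x ≡ 18 (mod 63).
  Combine with x ≡ 5 (mod 11): since gcd(63, 11) = 1, we get a unique residue mod 693.
    Write x = 18 + 63·t and substitute into x ≡ 5 (mod 11): 63·t ≡ 5 − 18 = -13 (mod 11).
    Reduce coefficients mod 11: 8·t ≡ 9 (mod 11).
    The inverse of 8 mod 11 is 7 (since 8·7 = 56 = 5·11 + 1), so t ≡ 7·9 = 63 ≡ 8 (mod 11).
    Then x = 18 + 63·8 = 522, valid modulo lcm(63, 11) = 693: x ≡ 522 (mod 693).
Verify: 522 mod 7 = 4 ✓, 522 mod 9 = 0 ✓, 522 mod 11 = 5 ✓.

x ≡ 522 (mod 693).


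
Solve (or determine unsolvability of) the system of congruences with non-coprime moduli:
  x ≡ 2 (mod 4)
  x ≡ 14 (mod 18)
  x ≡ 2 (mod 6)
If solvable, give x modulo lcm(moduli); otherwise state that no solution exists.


Moduli 4, 18, 6 are not pairwise coprime, so CRT works modulo lcm(m_i) when all pairwise compatibility conditions hold.
Pairwise compatibility: gcd(m_i, m_j) must divide a_i - a_j for every pair.
Merge one congruence at a time:
  Start: x ≡ 2 (mod 4).
  Combine with x ≡ 14 (mod 18): gcd(4, 18) = 2; 14 - 2 = 12, which IS divisible by 2, so compatible.
    Write x = 2 + 4·t and substitute into x ≡ 14 (mod 18): 4·t ≡ 14 − 2 = 12 (mod 18).
    Divide the congruence (and modulus) by g = 2: 2·t ≡ 6 (mod 9).
    The inverse of 2 mod 9 is 5 (since 2·5 = 10 = 1·9 + 1), so t ≡ 5·6 = 30 ≡ 3 (mod 9).
    Then x = 2 + 4·3 = 14, valid modulo lcm(4, 18) = 36: x ≡ 14 (mod 36).
  Combine with x ≡ 2 (mod 6): gcd(36, 6) = 6; 2 - 14 = -12, which IS divisible by 6, so compatible.
    Write x = 14 + 36·t and substitute into x ≡ 2 (mod 6): 36·t ≡ 2 − 14 = -12 (mod 6).
    Divide the congruence (and modulus) by g = 6: 6·t ≡ -2 (mod 1).
    Modulo 1 every t works; take t = 0.
    Then x = 14 + 36·0 = 14, valid modulo lcm(36, 6) = 36: x ≡ 14 (mod 36).
Verify: 14 mod 4 = 2, 14 mod 18 = 14, 14 mod 6 = 2.

x ≡ 14 (mod 36).


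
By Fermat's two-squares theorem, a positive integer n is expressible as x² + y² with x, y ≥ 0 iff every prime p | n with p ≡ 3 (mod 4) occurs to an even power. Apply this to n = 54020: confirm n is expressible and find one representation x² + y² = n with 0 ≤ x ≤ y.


Step 1: Factor n = 54020 = 2^2 · 5 · 37 · 73.
Step 2: Check the mod-4 condition on each prime factor: 2 = 2 (special); 5 ≡ 1 (mod 4), exponent 1; 37 ≡ 1 (mod 4), exponent 1; 73 ≡ 1 (mod 4), exponent 1.
All primes ≡ 3 (mod 4) appear to even exponent (or don't appear), so by the two-squares theorem n IS expressible as a sum of two squares.
Step 3: Build a representation. Group n = k² · m with k = 2 and m = 5 · 37 · 73 = 13505 (a product of primes ≡ 1 (mod 4)); a representation of m scales to one of n via (k·x)² + (k·y)² = k²(x² + y²). Each prime p ≡ 1 (mod 4) is itself a sum of two squares; find a² by testing p − a² for a perfect square:
  5: 5 − 1² = 4 = 2² ⇒ 5 = 1² + 2².
  37: 37 − 1² = 36 = 6² ⇒ 37 = 1² + 6².
  73: 73 − 1² = 72, 73 − 2² = 69, 73 − 3² = 64 = 8² ⇒ 73 = 3² + 8².
  Combine using the Brahmagupta–Fibonacci identity (a² + b²)(c² + d²) = (ac − bd)² + (ad + bc)² = (ac + bd)² + (ad − bc)²:
  5 · 37 = 185: from (1² + 2²)(1² + 6²), take (1·1 − 2·6, 1·6 + 2·1) = (1 − 12, 6 + 2) = (-11, 8); dropping signs (only squares matter) gives (11, 8); check 11² + 8² = 121 + 64 = 185 ✓.
  185 · 73 = 13505: from (11² + 8²)(3² + 8²), take (11·3 − 8·8, 11·8 + 8·3) = (33 − 64, 88 + 24) = (-31, 112); dropping signs (only squares matter) gives (31, 112); check 31² + 112² = 961 + 12544 = 13505 ✓.
  Scale by k = 2: (2·31, 2·112) = (62, 224).
Step 4: Order so x ≤ y and verify: 62² + 224² = 3844 + 50176 = 54020 = n. ✓

n = 54020 = 62² + 224² (one valid representation with x ≤ y).


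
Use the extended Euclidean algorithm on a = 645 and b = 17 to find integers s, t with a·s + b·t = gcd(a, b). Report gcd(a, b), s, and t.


Euclidean algorithm on (645, 17) — divide until remainder is 0:
  645 = 37 · 17 + 16
  17 = 1 · 16 + 1
  16 = 16 · 1 + 0
gcd(645, 17) = 1.
Track Bezout coefficients alongside the remainders: start with r₀ = 645 = a·1 + b·0 (s = 1, t = 0) and r₁ = 17 = a·0 + b·1 (s = 0, t = 1); each new remainder r_{k+1} = r_{k-1} − q_k·r_k inherits s_{k+1} = s_{k-1} − q_k·s_k, t_{k+1} = t_{k-1} − q_k·t_k, so r_k = a·s_k + b·t_k at every step:
  q = 37: r = 16, s = 1 − 37·0 = 1, t = 0 − 37·1 = -37  (check: 645·1 + 17·(-37) = 16)
  q = 1: r = 1, s = 0 − 1·1 = -1, t = 1 − 1·(-37) = 38  (check: 645·(-1) + 17·38 = 1)
The row with r = 1 (the gcd) gives the Bezout coefficients s = -1, t = 38.
Result: 645 · (-1) + 17 · (38) = 1.

gcd(645, 17) = 1; s = -1, t = 38 (check: 645·(-1) + 17·38 = 1).


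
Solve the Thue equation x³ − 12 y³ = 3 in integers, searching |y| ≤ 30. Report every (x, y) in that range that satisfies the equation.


The equation is x³ - 12y³ = 3. For fixed y, x³ = 12·y³ + 3, so a solution requires the RHS to be a perfect cube.
Strategy: iterate y from -30 to 30, compute RHS = 12·y³ + 3, and check whether it is a (positive or negative) perfect cube.
Check small values of y:
  y = 0: RHS = 3 is not a perfect cube.
  y = 1: RHS = 15 is not a perfect cube.
  y = -1: RHS = -9 is not a perfect cube.
  y = 2: RHS = 99 is not a perfect cube.
  y = -2: RHS = -93 is not a perfect cube.
  y = 3: RHS = 327 is not a perfect cube.
  y = -3: RHS = -321 is not a perfect cube.
Continuing the search up to |y| = 30 finds no solutions either.
No (x, y) in the scanned range satisfies the equation.

No integer solutions with |y| ≤ 30.


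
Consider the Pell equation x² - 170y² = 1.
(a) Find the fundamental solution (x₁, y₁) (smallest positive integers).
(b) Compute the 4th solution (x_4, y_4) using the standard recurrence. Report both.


Step 1: Find the fundamental solution (x₁, y₁) of x² - 170y² = 1.
  Expand √170 as a continued fraction. a₀ = ⌊√170⌋ = 13; iterate m_{k+1} = d_k·a_k − m_k, d_{k+1} = (170 − m_{k+1}²)/d_k, a_{k+1} = ⌊(a₀ + m_{k+1})/d_{k+1}⌋ (starting m₀ = 0, d₀ = 1), with convergents p_k = a_k·p_{k-1} + p_{k-2}, q_k = a_k·q_{k-1} + q_{k-2} (p₋₁ = 1, q₋₁ = 0):
  k = 0: a₀ = 13; p₀/q₀ = 13/1; p₀² − 170·q₀² = 169 − 170 = -1.
  k = 1: m = 13, d = 1, a = ⌊(13 + 13)/1⌋ = 26; p/q = (26·13 + 1)/(26·1 + 0) = 339/26; p² − 170·q² = 114921 − 114920 = 1.
  The first convergent with p² − 170·q² = 1 gives the fundamental solution (x₁, y₁) = (339, 26).
Step 2: Apply the recurrence (x_{n+1}, y_{n+1}) = (x₁x_n + 170y₁y_n, x₁y_n + y₁x_n) repeatedly.
  From (x_1, y_1) = (339, 26): x_2 = 339·339 + 170·26·26 = 229841; y_2 = 339·26 + 26·339 = 17628.
  From (x_2, y_2) = (229841, 17628): x_3 = 339·229841 + 170·26·17628 = 155831859; y_3 = 339·17628 + 26·229841 = 11951758.
  From (x_3, y_3) = (155831859, 11951758): x_4 = 339·155831859 + 170·26·11951758 = 105653770561; y_4 = 339·11951758 + 26·155831859 = 8103274296.
Step 3: Verify x_4² - 170·y_4² = 11162719233756430254721 - 11162719233756430254720 = 1 (should be 1). ✓

(x_1, y_1) = (339, 26); (x_4, y_4) = (105653770561, 8103274296).


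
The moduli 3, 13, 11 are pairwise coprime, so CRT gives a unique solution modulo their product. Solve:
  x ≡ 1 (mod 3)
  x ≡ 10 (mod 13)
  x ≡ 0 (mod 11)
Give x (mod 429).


Moduli 3, 13, 11 are pairwise coprime; by CRT there is a unique solution modulo M = 3 · 13 · 11 = 429.
Solve pairwise, accumulating the modulus:
  Start with x ≡ 1 (mod 3).
  Combine with x ≡ 10 (mod 13): since gcd(3, 13) = 1, we get a unique residue mod 39.
    Write x = 1 + 3·t and substitute into x ≡ 10 (mod 13): 3·t ≡ 10 − 1 = 9 (mod 13).
    The inverse of 3 mod 13 is 9 (since 3·9 = 27 = 2·13 + 1), so t ≡ 9·9 = 81 ≡ 3 (mod 13).
    Then x = 1 + 3·3 = 10, valid modulo lcm(3, 13) = 39: x ≡ 10 (mod 39).
  Combine with x ≡ 0 (mod 11): since gcd(39, 11) = 1, we get a unique residue mod 429.
    Write x = 10 + 39·t and substitute into x ≡ 0 (mod 11): 39·t ≡ 0 − 10 = -10 (mod 11).
    Reduce coefficients mod 11: 6·t ≡ 1 (mod 11).
    The inverse of 6 mod 11 is 2 (since 6·2 = 12 = 1·11 + 1), so t ≡ 2·1 = 2 ≡ 2 (mod 11).
    Then x = 10 + 39·2 = 88, valid modulo lcm(39, 11) = 429: x ≡ 88 (mod 429).
Verify: 88 mod 3 = 1 ✓, 88 mod 13 = 10 ✓, 88 mod 11 = 0 ✓.

x ≡ 88 (mod 429).


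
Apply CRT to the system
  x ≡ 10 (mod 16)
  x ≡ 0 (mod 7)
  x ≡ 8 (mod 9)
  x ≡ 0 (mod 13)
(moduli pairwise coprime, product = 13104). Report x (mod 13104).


Product of moduli M = 16 · 7 · 9 · 13 = 13104.
Merge one congruence at a time:
  Start: x ≡ 10 (mod 16).
  Combine with x ≡ 0 (mod 7); new modulus lcm = 112.
    Write x = 10 + 16·t and substitute into x ≡ 0 (mod 7): 16·t ≡ 0 − 10 = -10 (mod 7).
    Reduce coefficients mod 7: 2·t ≡ 4 (mod 7).
    The inverse of 2 mod 7 is 4 (since 2·4 = 8 = 1·7 + 1), so t ≡ 4·4 = 16 ≡ 2 (mod 7).
    Then x = 10 + 16·2 = 42, valid modulo lcm(16, 7) = 112: x ≡ 42 (mod 112).
  Combine with x ≡ 8 (mod 9); new modulus lcm = 1008.
    Write x = 42 + 112·t and substitute into x ≡ 8 (mod 9): 112·t ≡ 8 − 42 = -34 (mod 9).
    Reduce coefficients mod 9: 4·t ≡ 2 (mod 9).
    The inverse of 4 mod 9 is 7 (since 4·7 = 28 = 3·9 + 1), so t ≡ 7·2 = 14 ≡ 5 (mod 9).
    Then x = 42 + 112·5 = 602, valid modulo lcm(112, 9) = 1008: x ≡ 602 (mod 1008).
  Combine with x ≡ 0 (mod 13); new modulus lcm = 13104.
    Write x = 602 + 1008·t and substitute into x ≡ 0 (mod 13): 1008·t ≡ 0 − 602 = -602 (mod 13).
    Reduce coefficients mod 13: 7·t ≡ 9 (mod 13).
    The inverse of 7 mod 13 is 2 (since 7·2 = 14 = 1·13 + 1), so t ≡ 2·9 = 18 ≡ 5 (mod 13).
    Then x = 602 + 1008·5 = 5642, valid modulo lcm(1008, 13) = 13104: x ≡ 5642 (mod 13104).
Verify against each original: 5642 mod 16 = 10, 5642 mod 7 = 0, 5642 mod 9 = 8, 5642 mod 13 = 0.

x ≡ 5642 (mod 13104).


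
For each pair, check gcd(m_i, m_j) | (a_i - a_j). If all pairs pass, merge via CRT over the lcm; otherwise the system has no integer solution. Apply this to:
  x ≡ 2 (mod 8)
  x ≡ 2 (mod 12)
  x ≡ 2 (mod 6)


Moduli 8, 12, 6 are not pairwise coprime, so CRT works modulo lcm(m_i) when all pairwise compatibility conditions hold.
Pairwise compatibility: gcd(m_i, m_j) must divide a_i - a_j for every pair.
Merge one congruence at a time:
  Start: x ≡ 2 (mod 8).
  Combine with x ≡ 2 (mod 12): gcd(8, 12) = 4; 2 - 2 = 0, which IS divisible by 4, so compatible.
    Write x = 2 + 8·t and substitute into x ≡ 2 (mod 12): 8·t ≡ 2 − 2 = 0 (mod 12).
    Divide the congruence (and modulus) by g = 4: 2·t ≡ 0 (mod 3).
    The inverse of 2 mod 3 is 2 (since 2·2 = 4 = 1·3 + 1), so t ≡ 2·0 = 0 ≡ 0 (mod 3).
    Then x = 2 + 8·0 = 2, valid modulo lcm(8, 12) = 24: x ≡ 2 (mod 24).
  Combine with x ≡ 2 (mod 6): gcd(24, 6) = 6; 2 - 2 = 0, which IS divisible by 6, so compatible.
    Write x = 2 + 24·t and substitute into x ≡ 2 (mod 6): 24·t ≡ 2 − 2 = 0 (mod 6).
    Divide the congruence (and modulus) by g = 6: 4·t ≡ 0 (mod 1).
    Modulo 1 every t works; take t = 0.
    Then x = 2 + 24·0 = 2, valid modulo lcm(24, 6) = 24: x ≡ 2 (mod 24).
Verify: 2 mod 8 = 2, 2 mod 12 = 2, 2 mod 6 = 2.

x ≡ 2 (mod 24).


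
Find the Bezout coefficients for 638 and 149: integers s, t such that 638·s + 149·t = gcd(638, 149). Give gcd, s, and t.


Euclidean algorithm on (638, 149) — divide until remainder is 0:
  638 = 4 · 149 + 42
  149 = 3 · 42 + 23
  42 = 1 · 23 + 19
  23 = 1 · 19 + 4
  19 = 4 · 4 + 3
  4 = 1 · 3 + 1
  3 = 3 · 1 + 0
gcd(638, 149) = 1.
Track Bezout coefficients alongside the remainders: start with r₀ = 638 = a·1 + b·0 (s = 1, t = 0) and r₁ = 149 = a·0 + b·1 (s = 0, t = 1); each new remainder r_{k+1} = r_{k-1} − q_k·r_k inherits s_{k+1} = s_{k-1} − q_k·s_k, t_{k+1} = t_{k-1} − q_k·t_k, so r_k = a·s_k + b·t_k at every step:
  q = 4: r = 42, s = 1 − 4·0 = 1, t = 0 − 4·1 = -4  (check: 638·1 + 149·(-4) = 42)
  q = 3: r = 23, s = 0 − 3·1 = -3, t = 1 − 3·(-4) = 13  (check: 638·(-3) + 149·13 = 23)
  q = 1: r = 19, s = 1 − 1·(-3) = 4, t = -4 − 1·13 = -17  (check: 638·4 + 149·(-17) = 19)
  q = 1: r = 4, s = -3 − 1·4 = -7, t = 13 − 1·(-17) = 30  (check: 638·(-7) + 149·30 = 4)
  q = 4: r = 3, s = 4 − 4·(-7) = 32, t = -17 − 4·30 = -137  (check: 638·32 + 149·(-137) = 3)
  q = 1: r = 1, s = -7 − 1·32 = -39, t = 30 − 1·(-137) = 167  (check: 638·(-39) + 149·167 = 1)
The row with r = 1 (the gcd) gives the Bezout coefficients s = -39, t = 167.
Result: 638 · (-39) + 149 · (167) = 1.

gcd(638, 149) = 1; s = -39, t = 167 (check: 638·(-39) + 149·167 = 1).


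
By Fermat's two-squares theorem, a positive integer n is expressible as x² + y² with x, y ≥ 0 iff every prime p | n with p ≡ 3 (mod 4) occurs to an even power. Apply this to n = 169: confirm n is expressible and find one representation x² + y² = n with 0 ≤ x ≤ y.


Step 1: Factor n = 169 = 13^2.
Step 2: Check the mod-4 condition on each prime factor: 13 ≡ 1 (mod 4), exponent 2.
All primes ≡ 3 (mod 4) appear to even exponent (or don't appear), so by the two-squares theorem n IS expressible as a sum of two squares.
Step 3: Build a representation. Here n = 13 · 13 is a product of primes ≡ 1 (mod 4). Each prime p ≡ 1 (mod 4) is itself a sum of two squares; find a² by testing p − a² for a perfect square:
  13: 13 − 1² = 12, 13 − 2² = 9 = 3² ⇒ 13 = 2² + 3².
  Combine using the Brahmagupta–Fibonacci identity (a² + b²)(c² + d²) = (ac − bd)² + (ad + bc)² = (ac + bd)² + (ad − bc)²:
  13 · 13 = 169: from (2² + 3²)(2² + 3²), take (2·2 − 3·3, 2·3 + 3·2) = (4 − 9, 6 + 6) = (-5, 12); dropping signs (only squares matter) gives (5, 12); check 5² + 12² = 25 + 144 = 169 ✓.
Step 4: Order so x ≤ y and verify: 5² + 12² = 25 + 144 = 169 = n. ✓

n = 169 = 5² + 12² (one valid representation with x ≤ y).


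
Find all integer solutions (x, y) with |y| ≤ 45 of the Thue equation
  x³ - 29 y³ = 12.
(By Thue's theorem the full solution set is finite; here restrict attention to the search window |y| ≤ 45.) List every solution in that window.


The equation is x³ - 29y³ = 12. For fixed y, x³ = 29·y³ + 12, so a solution requires the RHS to be a perfect cube.
Strategy: iterate y from -45 to 45, compute RHS = 29·y³ + 12, and check whether it is a (positive or negative) perfect cube.
Check small values of y:
  y = 0: RHS = 12 is not a perfect cube.
  y = 1: RHS = 41 is not a perfect cube.
  y = -1: RHS = -17 is not a perfect cube.
  y = 2: RHS = 244 is not a perfect cube.
  y = -2: RHS = -220 is not a perfect cube.
  y = 3: RHS = 795 is not a perfect cube.
  y = -3: RHS = -771 is not a perfect cube.
Continuing the search up to |y| = 45 finds no solutions either.
No (x, y) in the scanned range satisfies the equation.

No integer solutions with |y| ≤ 45.


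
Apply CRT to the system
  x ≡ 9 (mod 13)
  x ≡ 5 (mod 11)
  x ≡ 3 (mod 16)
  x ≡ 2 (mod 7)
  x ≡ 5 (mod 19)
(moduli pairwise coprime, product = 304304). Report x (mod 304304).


Product of moduli M = 13 · 11 · 16 · 7 · 19 = 304304.
Merge one congruence at a time:
  Start: x ≡ 9 (mod 13).
  Combine with x ≡ 5 (mod 11); new modulus lcm = 143.
    Write x = 9 + 13·t and substitute into x ≡ 5 (mod 11): 13·t ≡ 5 − 9 = -4 (mod 11).
    Reduce coefficients mod 11: 2·t ≡ 7 (mod 11).
    The inverse of 2 mod 11 is 6 (since 2·6 = 12 = 1·11 + 1), so t ≡ 6·7 = 42 ≡ 9 (mod 11).
    Then x = 9 + 13·9 = 126, valid modulo lcm(13, 11) = 143: x ≡ 126 (mod 143).
  Combine with x ≡ 3 (mod 16); new modulus lcm = 2288.
    Write x = 126 + 143·t and substitute into x ≡ 3 (mod 16): 143·t ≡ 3 − 126 = -123 (mod 16).
    Reduce coefficients mod 16: 15·t ≡ 5 (mod 16).
    The inverse of 15 mod 16 is 15 (since 15·15 = 225 = 14·16 + 1), so t ≡ 15·5 = 75 ≡ 11 (mod 16).
    Then x = 126 + 143·11 = 1699, valid modulo lcm(143, 16) = 2288: x ≡ 1699 (mod 2288).
  Combine with x ≡ 2 (mod 7); new modulus lcm = 16016.
    Write x = 1699 + 2288·t and substitute into x ≡ 2 (mod 7): 2288·t ≡ 2 − 1699 = -1697 (mod 7).
    Reduce coefficients mod 7: 6·t ≡ 4 (mod 7).
    The inverse of 6 mod 7 is 6 (since 6·6 = 36 = 5·7 + 1), so t ≡ 6·4 = 24 ≡ 3 (mod 7).
    Then x = 1699 + 2288·3 = 8563, valid modulo lcm(2288, 7) = 16016: x ≡ 8563 (mod 16016).
  Combine with x ≡ 5 (mod 19); new modulus lcm = 304304.
    Write x = 8563 + 16016·t and substitute into x ≡ 5 (mod 19): 16016·t ≡ 5 − 8563 = -8558 (mod 19).
    Reduce coefficients mod 19: 18·t ≡ 11 (mod 19).
    The inverse of 18 mod 19 is 18 (since 18·18 = 324 = 17·19 + 1), so t ≡ 18·11 = 198 ≡ 8 (mod 19).
    Then x = 8563 + 16016·8 = 136691, valid modulo lcm(16016, 19) = 304304: x ≡ 136691 (mod 304304).
Verify against each original: 136691 mod 13 = 9, 136691 mod 11 = 5, 136691 mod 16 = 3, 136691 mod 7 = 2, 136691 mod 19 = 5.

x ≡ 136691 (mod 304304).


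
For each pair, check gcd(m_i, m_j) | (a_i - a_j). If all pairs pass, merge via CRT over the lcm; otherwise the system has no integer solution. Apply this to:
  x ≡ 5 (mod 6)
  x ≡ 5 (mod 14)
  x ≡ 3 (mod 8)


Moduli 6, 14, 8 are not pairwise coprime, so CRT works modulo lcm(m_i) when all pairwise compatibility conditions hold.
Pairwise compatibility: gcd(m_i, m_j) must divide a_i - a_j for every pair.
Merge one congruence at a time:
  Start: x ≡ 5 (mod 6).
  Combine with x ≡ 5 (mod 14): gcd(6, 14) = 2; 5 - 5 = 0, which IS divisible by 2, so compatible.
    Write x = 5 + 6·t and substitute into x ≡ 5 (mod 14): 6·t ≡ 5 − 5 = 0 (mod 14).
    Divide the congruence (and modulus) by g = 2: 3·t ≡ 0 (mod 7).
    The inverse of 3 mod 7 is 5 (since 3·5 = 15 = 2·7 + 1), so t ≡ 5·0 = 0 ≡ 0 (mod 7).
    Then x = 5 + 6·0 = 5, valid modulo lcm(6, 14) = 42: x ≡ 5 (mod 42).
  Combine with x ≡ 3 (mod 8): gcd(42, 8) = 2; 3 - 5 = -2, which IS divisible by 2, so compatible.
    Write x = 5 + 42·t and substitute into x ≡ 3 (mod 8): 42·t ≡ 3 − 5 = -2 (mod 8).
    Divide the congruence (and modulus) by g = 2: 21·t ≡ -1 (mod 4).
    Reduce coefficients mod 4: 1·t ≡ 3 (mod 4).
    So t ≡ 3 (mod 4).
    Then x = 5 + 42·3 = 131, valid modulo lcm(42, 8) = 168: x ≡ 131 (mod 168).
Verify: 131 mod 6 = 5, 131 mod 14 = 5, 131 mod 8 = 3.

x ≡ 131 (mod 168).
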